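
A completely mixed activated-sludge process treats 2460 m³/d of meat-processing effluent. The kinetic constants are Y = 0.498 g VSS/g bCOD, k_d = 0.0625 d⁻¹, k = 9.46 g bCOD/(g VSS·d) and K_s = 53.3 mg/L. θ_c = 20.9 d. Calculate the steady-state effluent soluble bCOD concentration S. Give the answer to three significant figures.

S ≈ 1.28 mg/L

From the Monod/SRT balance for a CMAS, S = K_s·(1+k_d θ_c)/[θ_c·(Y k − k_d) − 1] = 53.3 × (1 + 0.0625 × 20.9) / [20.9 × (0.498 × 9.46 − 0.0625) − 1] = 122.9 / 96.16 = 1.278 mg/L.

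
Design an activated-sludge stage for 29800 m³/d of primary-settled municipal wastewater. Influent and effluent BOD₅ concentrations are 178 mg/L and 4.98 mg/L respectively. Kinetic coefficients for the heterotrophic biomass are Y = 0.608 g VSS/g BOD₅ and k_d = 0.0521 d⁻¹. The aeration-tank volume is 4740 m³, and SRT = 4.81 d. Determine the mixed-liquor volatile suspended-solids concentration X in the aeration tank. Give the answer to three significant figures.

X ≈ 2540 mg/L

From V·X·(1 + k_d·θ_c) = Y·Q·(S₀ − S)·θ_c: X = 0.608 × 29800 × (178 − 4.98) × 4.81 / [4740 × (1 + 0.0521 × 4.81)] = 2544 mg/L.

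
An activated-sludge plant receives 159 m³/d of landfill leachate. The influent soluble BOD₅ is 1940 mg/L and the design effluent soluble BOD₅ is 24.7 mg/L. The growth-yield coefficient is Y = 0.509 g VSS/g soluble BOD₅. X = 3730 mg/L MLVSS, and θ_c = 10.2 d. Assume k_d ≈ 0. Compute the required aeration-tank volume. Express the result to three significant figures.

V ≈ 424 m³

Biomass mass balance (decay neglected): V·X = Y·Q·(S₀ − S)·θ_c, so V = 0.509 × 159 × (1940 − 24.7) × 10.2 / 3730 = 423.9 m³.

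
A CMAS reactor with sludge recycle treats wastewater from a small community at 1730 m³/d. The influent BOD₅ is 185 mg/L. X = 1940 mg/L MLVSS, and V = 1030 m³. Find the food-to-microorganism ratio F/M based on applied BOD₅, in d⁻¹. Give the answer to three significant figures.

F/M = Q·S₀ / (V·X) = 1730 × 185 / (1030 × 1940) = 0.1602 g BOD₅·(g VSS·d)⁻¹.

F/M ≈ 0.160 d⁻¹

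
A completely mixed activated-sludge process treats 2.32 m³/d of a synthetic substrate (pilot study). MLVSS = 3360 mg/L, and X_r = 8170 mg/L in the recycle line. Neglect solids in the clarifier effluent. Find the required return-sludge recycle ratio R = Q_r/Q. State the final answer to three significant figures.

R ≈ 0.699

R = Q_r/Q = X/(X_r − X) = 3360 / (8170 − 3360) = 0.6985.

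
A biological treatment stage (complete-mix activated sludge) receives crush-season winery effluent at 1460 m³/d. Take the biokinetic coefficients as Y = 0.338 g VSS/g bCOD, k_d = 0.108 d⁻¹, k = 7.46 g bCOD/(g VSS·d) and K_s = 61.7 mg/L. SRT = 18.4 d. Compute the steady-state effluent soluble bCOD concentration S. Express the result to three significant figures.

From the Monod/SRT balance for a CMAS, S = K_s·(1+k_d θ_c)/[θ_c·(Y k − k_d) − 1] = 61.7 × (1 + 0.108 × 18.4) / [18.4 × (0.338 × 7.46 − 0.108) − 1] = 184.3 / 43.41 = 4.246 mg/L.

S ≈ 4.25 mg/L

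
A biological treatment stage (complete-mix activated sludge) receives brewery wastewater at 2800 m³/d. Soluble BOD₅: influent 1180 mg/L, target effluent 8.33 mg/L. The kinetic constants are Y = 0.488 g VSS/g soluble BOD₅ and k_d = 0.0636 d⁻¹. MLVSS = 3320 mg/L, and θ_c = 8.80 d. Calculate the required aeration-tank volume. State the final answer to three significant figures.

Steady-state biomass mass balance: V·X·(1 + k_d·θ_c) = Y·Q·(S₀ − S)·θ_c, so V = 0.488 × 2800 × (1180 − 8.33) × 8.80 / [3320 × (1 + 0.0636 × 8.80)] = 1.41×10^7 / 5178 = 2721 m³.

V ≈ 2720 m³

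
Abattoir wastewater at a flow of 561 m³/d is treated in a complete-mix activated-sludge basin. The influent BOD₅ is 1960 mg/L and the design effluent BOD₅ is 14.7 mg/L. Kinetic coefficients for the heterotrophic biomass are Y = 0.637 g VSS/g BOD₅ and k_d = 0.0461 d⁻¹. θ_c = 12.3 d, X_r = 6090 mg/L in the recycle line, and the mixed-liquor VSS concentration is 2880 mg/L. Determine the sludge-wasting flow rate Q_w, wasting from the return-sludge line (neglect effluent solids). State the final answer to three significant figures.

Q_w ≈ 72.8 m³/d

From the SRT design equation V = Y Q (S₀−S) θ_c / [X (1 + k_d θ_c)] = 0.637 × 561 × (1960 − 14.7) × 12.3 / [2880 × (1 + 0.0461 × 12.3)] = 8.55×10^6 / 4513 = 1895 m³.
Wasting from the return line (neglecting effluent solids): Q_w = V·X / (θ_c·X_r) = 1895 × 2880 / (12.3 × 6090) = 72.84 m³/d.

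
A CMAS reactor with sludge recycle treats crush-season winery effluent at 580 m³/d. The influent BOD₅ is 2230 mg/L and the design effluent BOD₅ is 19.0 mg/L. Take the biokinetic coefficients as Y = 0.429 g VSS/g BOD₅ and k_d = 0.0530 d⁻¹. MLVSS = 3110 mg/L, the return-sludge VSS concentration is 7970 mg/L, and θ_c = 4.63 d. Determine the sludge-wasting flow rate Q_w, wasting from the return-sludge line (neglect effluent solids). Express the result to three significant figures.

From the SRT design equation V = Y Q (S₀−S) θ_c / [X (1 + k_d θ_c)] = 0.429 × 580 × (2230 − 19.0) × 4.63 / [3110 × (1 + 0.0530 × 4.63)] = 2.55×10^6 / 3873 = 657.6 m³.
Wasting from the return line (neglecting effluent solids): Q_w = V·X / (θ_c·X_r) = 657.6 × 3110 / (4.63 × 7970) = 55.43 m³/d.

Q_w ≈ 55.4 m³/d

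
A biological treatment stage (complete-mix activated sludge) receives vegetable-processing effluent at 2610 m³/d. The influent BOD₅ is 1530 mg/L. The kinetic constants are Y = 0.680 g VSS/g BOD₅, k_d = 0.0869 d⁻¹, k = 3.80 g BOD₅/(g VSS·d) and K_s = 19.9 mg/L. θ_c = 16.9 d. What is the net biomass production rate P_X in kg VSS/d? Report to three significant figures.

From the Monod/SRT balance for a CMAS, S = K_s·(1+k_d θ_c)/[θ_c·(Y k − k_d) − 1] = 19.9 × (1 + 0.0869 × 16.9) / [16.9 × (0.680 × 3.80 − 0.0869) − 1] = 49.13 / 41.20 = 1.192 mg/L.
Observed yield with endogenous decay: Y_obs = Y / (1 + k_d·θ_c) = 0.680 / (1 + 0.0869 × 16.9) = 0.680 / 2.469 = 0.2755 g VSS/g BOD₅.
Substrate removed = Q·(S₀ − S) = 2610 m³/d × (1530 − 1.19) g/m³ = 3.99×10^6 g/d = 3990 kg/d.
Biomass produced: P_X = Y_obs·Q·ΔS = 0.2755 × 3990 ≈ 1099 kg VSS/d.

P_X ≈ 1100 kg VSS/d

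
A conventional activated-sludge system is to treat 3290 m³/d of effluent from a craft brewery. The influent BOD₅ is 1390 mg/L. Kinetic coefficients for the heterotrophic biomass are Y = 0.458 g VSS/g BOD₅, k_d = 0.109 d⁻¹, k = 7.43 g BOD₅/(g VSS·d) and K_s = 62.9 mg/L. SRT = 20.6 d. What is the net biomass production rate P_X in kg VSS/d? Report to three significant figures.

For a completely mixed reactor with recycle the Lawrence–McCarty relation gives S = K_s·(1 + k_d·θ_c) / [θ_c·(Y·k − k_d) − 1] = 62.9 × (1 + 0.109 × 20.6) / [20.6 × (0.458 × 7.43 − 0.109) − 1] = 204.1 / 66.86 = 3.053 mg/L.
Correct the yield for decay: Y_obs = Y/(1 + k_d θ_c) = 0.458 / (1 + 0.109 × 20.6) = 0.458 / 3.245 = 0.1411.
ΔS = 1390 − 3.05 = 1387 mg/L, so the substrate removal rate is 3290 × 1387/1000 = 4563 kg BOD₅/d.
Biomass produced: P_X = Y_obs·Q·ΔS = 0.1411 × 4563 ≈ 644.0 kg VSS/d.

P_X ≈ 644 kg VSS/d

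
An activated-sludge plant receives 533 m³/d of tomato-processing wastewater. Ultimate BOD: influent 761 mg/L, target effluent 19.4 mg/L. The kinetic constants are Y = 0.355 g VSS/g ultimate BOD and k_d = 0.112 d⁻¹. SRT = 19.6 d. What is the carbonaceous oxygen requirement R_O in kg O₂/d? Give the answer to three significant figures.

Observed yield with endogenous decay: Y_obs = Y / (1 + k_d·θ_c) = 0.355 / (1 + 0.112 × 19.6) = 0.355 / 3.195 = 0.1111 g VSS/g ultimate BOD.
Q·(S₀ − S) = 533 × (761 − 19.4) × 10⁻³ = 395.3 kg/d removed.
Net sludge production P_X = 0.1111 × 395.3 = 43.92 kg VSS/d.
R_O = Q·ΔS − 1.42 P_X = 395.3 − 62.36 = 332.9 kg O₂/d.

R_O ≈ 333 kg O₂/d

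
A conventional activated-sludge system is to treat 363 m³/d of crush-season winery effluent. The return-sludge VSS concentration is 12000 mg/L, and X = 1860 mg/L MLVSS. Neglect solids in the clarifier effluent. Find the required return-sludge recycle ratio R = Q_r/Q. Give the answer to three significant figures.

R ≈ 0.183

R = Q_r/Q = X/(X_r − X) = 1860 / (12000 − 1860) = 0.1834.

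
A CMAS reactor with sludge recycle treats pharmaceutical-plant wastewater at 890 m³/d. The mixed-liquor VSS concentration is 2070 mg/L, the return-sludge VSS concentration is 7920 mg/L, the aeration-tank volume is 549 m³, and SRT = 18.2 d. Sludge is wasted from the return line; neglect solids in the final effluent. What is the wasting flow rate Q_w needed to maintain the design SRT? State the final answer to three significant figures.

Q_w ≈ 7.88 m³/d

Q_w = (V·X)/(θ_c X_r) = 549.0 × 2070 / (18.2 × 7920) = 7.884 m³/d.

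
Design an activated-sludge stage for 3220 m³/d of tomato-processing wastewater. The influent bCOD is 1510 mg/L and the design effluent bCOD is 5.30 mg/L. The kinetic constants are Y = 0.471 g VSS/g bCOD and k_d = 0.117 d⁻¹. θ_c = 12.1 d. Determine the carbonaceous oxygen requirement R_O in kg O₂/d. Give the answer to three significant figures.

R_O ≈ 3500 kg O₂/d

Correct the yield for decay: Y_obs = Y/(1 + k_d θ_c) = 0.471 / (1 + 0.117 × 12.1) = 0.471 / 2.416 = 0.1950.
Q·(S₀ − S) = 3220 × (1510 − 5.30) × 10⁻³ = 4845 kg/d removed.
Net sludge production P_X = 0.1950 × 4845 = 944.7 kg VSS/d.
R_O = Q·(S₀ − S) − 1.42·P_X = 4845 − 1.42 × 944.7 = 3504 kg O₂/d.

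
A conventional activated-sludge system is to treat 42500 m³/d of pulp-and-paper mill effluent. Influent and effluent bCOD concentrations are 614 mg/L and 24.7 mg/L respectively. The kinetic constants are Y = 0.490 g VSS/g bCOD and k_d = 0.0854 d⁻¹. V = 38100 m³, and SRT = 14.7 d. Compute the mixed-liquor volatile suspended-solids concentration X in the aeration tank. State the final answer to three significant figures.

From V·X·(1 + k_d·θ_c) = Y·Q·(S₀ − S)·θ_c: X = 0.490 × 42500 × (614 − 24.7) × 14.7 / [38100 × (1 + 0.0854 × 14.7)] = 2099 mg/L.

X ≈ 2100 mg/L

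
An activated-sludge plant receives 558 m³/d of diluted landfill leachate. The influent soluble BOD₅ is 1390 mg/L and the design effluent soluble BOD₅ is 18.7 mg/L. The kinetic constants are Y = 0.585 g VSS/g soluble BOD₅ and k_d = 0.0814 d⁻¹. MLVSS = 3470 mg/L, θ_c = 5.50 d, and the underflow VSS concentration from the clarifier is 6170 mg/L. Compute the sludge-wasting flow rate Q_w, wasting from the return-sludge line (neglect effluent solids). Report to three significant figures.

Q_w ≈ 50.1 m³/d

From the SRT design equation V = Y Q (S₀−S) θ_c / [X (1 + k_d θ_c)] = 0.585 × 558 × (1390 − 18.7) × 5.50 / [3470 × (1 + 0.0814 × 5.50)] = 2.46×10^6 / 5024 = 490.1 m³.
Wasting from the return line (neglecting effluent solids): Q_w = V·X / (θ_c·X_r) = 490.1 × 3470 / (5.50 × 6170) = 50.11 m³/d.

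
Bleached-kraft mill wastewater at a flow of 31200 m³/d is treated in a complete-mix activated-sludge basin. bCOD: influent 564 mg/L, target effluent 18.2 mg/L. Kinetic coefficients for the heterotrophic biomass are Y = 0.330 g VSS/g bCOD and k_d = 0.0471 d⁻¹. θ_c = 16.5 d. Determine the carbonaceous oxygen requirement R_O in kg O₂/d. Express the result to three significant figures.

R_O ≈ 12500 kg O₂/d

Observed yield with endogenous decay: Y_obs = Y / (1 + k_d·θ_c) = 0.330 / (1 + 0.0471 × 16.5) = 0.330 / 1.777 = 0.1857 g VSS/g bCOD.
Q·(S₀ − S) = 31200 × (564 − 18.2) × 10⁻³ = 17029 kg/d removed.
P_X = Y_obs·Q·(S₀ − S) = 0.1857 × 17029 = 3162 kg VSS/d.
R_O = Q·ΔS − 1.42 P_X = 17029 − 4490 = 12539 kg O₂/d.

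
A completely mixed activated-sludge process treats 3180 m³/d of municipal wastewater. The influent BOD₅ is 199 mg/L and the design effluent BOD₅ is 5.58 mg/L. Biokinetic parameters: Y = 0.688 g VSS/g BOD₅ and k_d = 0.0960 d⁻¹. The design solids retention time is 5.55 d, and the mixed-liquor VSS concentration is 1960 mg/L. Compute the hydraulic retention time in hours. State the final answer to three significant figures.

τ ≈ 5.90 h

Steady-state biomass mass balance: V·X·(1 + k_d·θ_c) = Y·Q·(S₀ − S)·θ_c, so V = 0.688 × 3180 × (199 − 5.58) × 5.55 / [1960 × (1 + 0.0960 × 5.55)] = 2.35×10^6 / 3004 = 781.8 m³.
HRT = V/Q = 781.8 m³ / 3180 m³·d⁻¹ = 0.2458 d × 24 = 5.900 h.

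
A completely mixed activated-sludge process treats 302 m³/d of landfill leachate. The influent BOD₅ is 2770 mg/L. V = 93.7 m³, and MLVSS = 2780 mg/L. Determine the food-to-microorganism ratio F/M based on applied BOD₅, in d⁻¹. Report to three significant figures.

F/M = Q·S₀ / (V·X) = 302 × 2770 / (93.70 × 2780) = 3.211 g BOD₅·(g VSS·d)⁻¹.

F/M ≈ 3.21 d⁻¹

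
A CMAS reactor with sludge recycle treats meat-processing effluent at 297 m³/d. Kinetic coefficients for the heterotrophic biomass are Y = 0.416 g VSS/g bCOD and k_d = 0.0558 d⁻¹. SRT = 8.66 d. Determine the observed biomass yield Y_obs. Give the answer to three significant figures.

Y_obs ≈ 0.280 g VSS/g bCOD

Correct the yield for decay: Y_obs = Y/(1 + k_d θ_c) = 0.416 / (1 + 0.0558 × 8.66) = 0.416 / 1.483 = 0.2805.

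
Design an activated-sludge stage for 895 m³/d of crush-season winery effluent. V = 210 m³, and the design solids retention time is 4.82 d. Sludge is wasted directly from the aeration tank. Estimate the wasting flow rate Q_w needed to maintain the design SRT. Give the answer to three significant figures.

For wasting at MLVSS concentration, Q_w = V/θ_c = 210.0/4.82 = 43.57 m³/d.

Q_w ≈ 43.6 m³/d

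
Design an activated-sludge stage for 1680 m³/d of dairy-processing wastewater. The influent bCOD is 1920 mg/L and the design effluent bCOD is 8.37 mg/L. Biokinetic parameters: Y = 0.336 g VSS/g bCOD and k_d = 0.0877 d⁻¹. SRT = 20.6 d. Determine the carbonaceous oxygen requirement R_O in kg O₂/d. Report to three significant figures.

R_O ≈ 2670 kg O₂/d

Y_obs = Y / (1 + k_d θ_c) = 0.336 / (1 + 0.0877 × 20.6) = 0.336 / 2.807 = 0.1197.
ΔS = 1920 − 8.37 = 1912 mg/L, so the substrate removal rate is 1680 × 1912/1000 = 3212 kg bCOD/d.
P_X = Y_obs·Q·(S₀ − S) = 0.1197 × 3212 = 384.5 kg VSS/d.
R_O = Q·(S₀ − S) − 1.42·P_X = 3212 − 1.42 × 384.5 = 2666 kg O₂/d.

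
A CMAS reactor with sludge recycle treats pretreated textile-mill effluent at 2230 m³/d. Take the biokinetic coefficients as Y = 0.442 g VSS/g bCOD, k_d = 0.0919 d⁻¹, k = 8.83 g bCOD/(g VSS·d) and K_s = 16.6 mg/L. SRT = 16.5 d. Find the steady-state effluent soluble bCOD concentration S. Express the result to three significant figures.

Effluent substrate depends only on kinetics and SRT: S = K_s(1 + k_d θ_c) / [θ_c(Yk − k_d) − 1] = 16.6 × (1 + 0.0919 × 16.5) / [16.5 × (0.442 × 8.83 − 0.0919) − 1] = 41.77 / 61.88 = 0.6750 mg/L.

S ≈ 0.675 mg/L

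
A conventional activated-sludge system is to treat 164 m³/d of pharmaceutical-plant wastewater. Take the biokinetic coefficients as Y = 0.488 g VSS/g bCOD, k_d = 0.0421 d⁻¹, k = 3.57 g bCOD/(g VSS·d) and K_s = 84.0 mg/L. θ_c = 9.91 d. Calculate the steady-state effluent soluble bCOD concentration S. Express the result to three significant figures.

From the Monod/SRT balance for a CMAS, S = K_s·(1+k_d θ_c)/[θ_c·(Y k − k_d) − 1] = 84.0 × (1 + 0.0421 × 9.91) / [9.91 × (0.488 × 3.57 − 0.0421) − 1] = 119.0 / 15.85 = 7.512 mg/L.

S ≈ 7.51 mg/L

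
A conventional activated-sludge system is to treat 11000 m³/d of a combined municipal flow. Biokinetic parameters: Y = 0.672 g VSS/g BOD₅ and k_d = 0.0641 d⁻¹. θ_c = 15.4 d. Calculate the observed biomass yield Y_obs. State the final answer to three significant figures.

Y_obs ≈ 0.338 g VSS/g BOD₅

Correct the yield for decay: Y_obs = Y/(1 + k_d θ_c) = 0.672 / (1 + 0.0641 × 15.4) = 0.672 / 1.987 = 0.3382.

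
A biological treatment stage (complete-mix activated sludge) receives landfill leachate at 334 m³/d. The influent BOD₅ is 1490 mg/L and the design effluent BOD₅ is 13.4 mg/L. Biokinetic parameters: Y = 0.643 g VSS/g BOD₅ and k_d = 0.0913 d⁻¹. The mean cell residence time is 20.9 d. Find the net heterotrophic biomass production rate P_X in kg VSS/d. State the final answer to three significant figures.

Observed yield with endogenous decay: Y_obs = Y / (1 + k_d·θ_c) = 0.643 / (1 + 0.0913 × 20.9) = 0.643 / 2.908 = 0.2211 g VSS/g BOD₅.
Q·(S₀ − S) = 334 × (1490 − 13.4) × 10⁻³ = 493.2 kg/d removed.
Net biomass production P_X = Y_obs × Q·(S₀ − S) = 0.2211 × 493.2 = 109.0 kg VSS/d.

P_X ≈ 109 kg VSS/d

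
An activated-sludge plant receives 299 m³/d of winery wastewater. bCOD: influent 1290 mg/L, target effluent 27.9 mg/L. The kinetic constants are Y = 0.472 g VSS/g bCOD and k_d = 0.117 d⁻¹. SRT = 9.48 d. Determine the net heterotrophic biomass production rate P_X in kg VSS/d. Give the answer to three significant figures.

Observed yield with endogenous decay: Y_obs = Y / (1 + k_d·θ_c) = 0.472 / (1 + 0.117 × 9.48) = 0.472 / 2.109 = 0.2238 g VSS/g bCOD.
Substrate removed = Q·(S₀ − S) = 299 m³/d × (1290 − 27.9) g/m³ = 3.77×10^5 g/d = 377.4 kg/d.
Net biomass production P_X = Y_obs × Q·(S₀ − S) = 0.2238 × 377.4 = 84.45 kg VSS/d.

P_X ≈ 84.4 kg VSS/d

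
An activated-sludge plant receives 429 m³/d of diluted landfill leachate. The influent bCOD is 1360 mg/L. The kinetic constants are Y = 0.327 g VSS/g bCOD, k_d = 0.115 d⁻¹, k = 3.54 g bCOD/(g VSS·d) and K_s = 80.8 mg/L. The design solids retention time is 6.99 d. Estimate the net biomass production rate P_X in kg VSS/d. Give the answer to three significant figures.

From the Monod/SRT balance for a CMAS, S = K_s·(1+k_d θ_c)/[θ_c·(Y k − k_d) − 1] = 80.8 × (1 + 0.115 × 6.99) / [6.99 × (0.327 × 3.54 − 0.115) − 1] = 145.8 / 6.288 = 23.18 mg/L.
Observed yield with endogenous decay: Y_obs = Y / (1 + k_d·θ_c) = 0.327 / (1 + 0.115 × 6.99) = 0.327 / 1.804 = 0.1813 g VSS/g bCOD.
Substrate removed = Q·(S₀ − S) = 429 m³/d × (1360 − 23.2) g/m³ = 5.73×10^5 g/d = 573.5 kg/d.
P_X = Y_obs · Q(S₀ − S) = 0.1813 × 573.5 = 104.0 kg VSS/d.

P_X ≈ 104 kg VSS/d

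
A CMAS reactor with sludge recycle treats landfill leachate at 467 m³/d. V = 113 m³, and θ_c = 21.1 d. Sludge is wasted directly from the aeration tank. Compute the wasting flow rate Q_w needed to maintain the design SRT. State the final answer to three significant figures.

Wasting from the aeration tank: Q_w = V / θ_c = 113.0 / 21.1 = 5.355 m³/d.

Q_w ≈ 5.36 m³/d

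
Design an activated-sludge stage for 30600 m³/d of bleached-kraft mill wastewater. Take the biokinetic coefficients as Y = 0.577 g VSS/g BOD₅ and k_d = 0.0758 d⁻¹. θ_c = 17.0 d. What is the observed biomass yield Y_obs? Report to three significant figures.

The observed yield is Y_obs = Y/(1 + k_d·θ_c) = 0.577 / (1 + 0.0758 × 17.0) = 0.577 / 2.289 = 0.2521 g VSS per g BOD₅ removed.

Y_obs ≈ 0.252 g VSS/g BOD₅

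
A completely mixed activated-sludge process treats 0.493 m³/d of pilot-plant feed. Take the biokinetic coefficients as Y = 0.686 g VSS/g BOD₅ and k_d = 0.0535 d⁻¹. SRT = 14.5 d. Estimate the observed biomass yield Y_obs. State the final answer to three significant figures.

Observed yield with endogenous decay: Y_obs = Y / (1 + k_d·θ_c) = 0.686 / (1 + 0.0535 × 14.5) = 0.686 / 1.776 = 0.3863 g VSS/g BOD₅.

Y_obs ≈ 0.386 g VSS/g BOD₅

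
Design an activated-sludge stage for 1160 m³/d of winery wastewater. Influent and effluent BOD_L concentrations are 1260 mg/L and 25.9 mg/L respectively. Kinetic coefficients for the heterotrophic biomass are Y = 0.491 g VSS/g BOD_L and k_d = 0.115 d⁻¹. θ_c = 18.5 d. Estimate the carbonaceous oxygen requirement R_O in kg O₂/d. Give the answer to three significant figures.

The observed yield is Y_obs = Y/(1 + k_d·θ_c) = 0.491 / (1 + 0.115 × 18.5) = 0.491 / 3.127 = 0.1570 g VSS per g BOD_L removed.
Substrate removed = Q·(S₀ − S) = 1160 m³/d × (1260 − 25.9) g/m³ = 1.43×10^6 g/d = 1432 kg/d.
P_X = Y_obs·Q·(S₀ − S) = 0.1570 × 1432 = 224.7 kg VSS/d.
Carbonaceous O₂ demand = substrate oxidised − cell-mass equivalent = 1432 − 1.42 × 224.7 = 1112 kg O₂/d.

R_O ≈ 1110 kg O₂/d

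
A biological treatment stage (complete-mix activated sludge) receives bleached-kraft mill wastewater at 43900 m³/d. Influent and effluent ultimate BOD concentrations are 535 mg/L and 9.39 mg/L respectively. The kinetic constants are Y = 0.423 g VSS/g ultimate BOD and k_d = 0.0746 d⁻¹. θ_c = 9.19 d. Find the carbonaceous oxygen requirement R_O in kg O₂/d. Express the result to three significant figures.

R_O ≈ 14900 kg O₂/d

Y_obs = Y / (1 + k_d θ_c) = 0.423 / (1 + 0.0746 × 9.19) = 0.423 / 1.686 = 0.2510.
Q·(S₀ − S) = 43900 × (535 − 9.39) × 10⁻³ = 23074 kg/d removed.
P_X = Y_obs·Q·(S₀ − S) = 0.2510 × 23074 = 5791 kg VSS/d.
R_O = Q·(S₀ − S) − 1.42·P_X = 23074 − 1.42 × 5791 = 14852 kg O₂/d.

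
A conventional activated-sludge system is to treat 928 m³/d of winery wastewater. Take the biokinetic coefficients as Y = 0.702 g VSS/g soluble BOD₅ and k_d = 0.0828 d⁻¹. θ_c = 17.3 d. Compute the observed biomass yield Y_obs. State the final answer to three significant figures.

Y_obs ≈ 0.289 g VSS/g soluble BOD₅

Y_obs = Y / (1 + k_d θ_c) = 0.702 / (1 + 0.0828 × 17.3) = 0.702 / 2.432 = 0.2886.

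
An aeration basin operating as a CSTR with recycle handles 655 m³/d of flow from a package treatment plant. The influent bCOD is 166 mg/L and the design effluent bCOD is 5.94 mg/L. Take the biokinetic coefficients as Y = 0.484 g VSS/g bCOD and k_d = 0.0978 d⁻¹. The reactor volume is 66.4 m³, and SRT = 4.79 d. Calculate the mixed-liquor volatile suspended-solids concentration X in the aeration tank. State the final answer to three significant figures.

Solving the biomass balance for X: X = Y Q (S₀−S) θ_c / [V (1+k_d θ_c)] = 0.484 × 655 × (166 − 5.94) × 4.79 / [66.4 × (1 + 0.0978 × 4.79)] = 2493 mg/L.

X ≈ 2490 mg/L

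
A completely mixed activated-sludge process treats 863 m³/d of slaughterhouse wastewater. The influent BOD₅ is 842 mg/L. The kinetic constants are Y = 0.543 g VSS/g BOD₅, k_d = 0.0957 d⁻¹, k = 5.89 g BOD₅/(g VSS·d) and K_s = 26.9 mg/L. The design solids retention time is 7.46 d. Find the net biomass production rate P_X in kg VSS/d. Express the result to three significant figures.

P_X ≈ 230 kg VSS/d

Effluent substrate depends only on kinetics and SRT: S = K_s(1 + k_d θ_c) / [θ_c(Yk − k_d) − 1] = 26.9 × (1 + 0.0957 × 7.46) / [7.46 × (0.543 × 5.89 − 0.0957) − 1] = 46.10 / 22.15 = 2.082 mg/L.
Observed yield with endogenous decay: Y_obs = Y / (1 + k_d·θ_c) = 0.543 / (1 + 0.0957 × 7.46) = 0.543 / 1.714 = 0.3168 g VSS/g BOD₅.
Substrate removed = Q·(S₀ − S) = 863 m³/d × (842 − 2.08) g/m³ = 7.25×10^5 g/d = 724.9 kg/d.
So the net sludge growth is P_X = 0.3168 × 724.9 = 229.6 kg VSS/d.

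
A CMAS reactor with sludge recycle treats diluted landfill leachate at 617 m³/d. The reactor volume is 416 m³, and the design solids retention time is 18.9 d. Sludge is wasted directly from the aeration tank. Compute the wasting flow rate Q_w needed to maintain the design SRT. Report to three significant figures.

Q_w ≈ 22.0 m³/d

With mixed-liquor wasting, θ_c = V/Q_w, so Q_w = V/θ_c = 416.0/18.9 = 22.01 m³/d.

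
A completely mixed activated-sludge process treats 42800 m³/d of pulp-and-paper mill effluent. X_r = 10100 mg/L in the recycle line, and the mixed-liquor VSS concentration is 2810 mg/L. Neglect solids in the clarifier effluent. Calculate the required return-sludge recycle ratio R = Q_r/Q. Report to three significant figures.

R ≈ 0.385

Solids balance on the clarifier gives (1+R)X = R·X_r, so R = X/(X_r − X) = 2810 / (10100 − 2810) = 0.3855.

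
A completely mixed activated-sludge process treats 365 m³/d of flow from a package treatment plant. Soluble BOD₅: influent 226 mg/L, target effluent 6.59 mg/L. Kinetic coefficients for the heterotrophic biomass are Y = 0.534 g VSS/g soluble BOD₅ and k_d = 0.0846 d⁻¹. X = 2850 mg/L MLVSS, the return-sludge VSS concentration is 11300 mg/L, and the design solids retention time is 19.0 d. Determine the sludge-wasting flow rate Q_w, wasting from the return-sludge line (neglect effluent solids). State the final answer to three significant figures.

Q_w ≈ 1.45 m³/d

From the SRT design equation V = Y Q (S₀−S) θ_c / [X (1 + k_d θ_c)] = 0.534 × 365 × (226 − 6.59) × 19.0 / [2850 × (1 + 0.0846 × 19.0)] = 8.13×10^5 / 7431 = 109.3 m³.
θ_c = V·X/(Q_w·X_r) when wasting from the recycle, so Q_w = V·X/(θ_c·X_r) = 109.3 × 2850 / (19.0 × 11300) = 1.451 m³/d.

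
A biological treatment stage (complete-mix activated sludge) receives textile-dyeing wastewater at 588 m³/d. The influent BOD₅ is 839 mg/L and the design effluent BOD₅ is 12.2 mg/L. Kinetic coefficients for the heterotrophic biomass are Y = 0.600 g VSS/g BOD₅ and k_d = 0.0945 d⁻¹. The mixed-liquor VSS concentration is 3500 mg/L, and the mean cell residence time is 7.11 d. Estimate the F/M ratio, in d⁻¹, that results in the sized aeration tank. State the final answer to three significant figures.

Rearranging the biomass balance for a CMAS with decay, V = Y·Q·ΔS·θ_c / [X·(1+k_d θ_c)] = 0.600 × 588 × (839 − 12.2) × 7.11 / [3500 × (1 + 0.0945 × 7.11)] = 2.07×10^6 / 5852 = 354.4 m³.
Food-to-microorganism ratio F/M = Q S₀ / (V X) = 588 × 839 / (354.4 × 3500) = 0.3977 d⁻¹.

F/M ≈ 0.398 d⁻¹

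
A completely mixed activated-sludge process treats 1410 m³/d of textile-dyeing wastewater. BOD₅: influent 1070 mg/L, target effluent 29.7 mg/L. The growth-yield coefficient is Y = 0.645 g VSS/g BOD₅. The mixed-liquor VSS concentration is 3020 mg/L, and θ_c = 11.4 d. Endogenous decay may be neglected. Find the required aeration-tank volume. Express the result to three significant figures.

With k_d = 0 the design equation reduces to V = Y Q (S₀−S) θ_c / X = 0.645 × 1410 × (1070 − 29.7) × 11.4 / 3020 = 3571 m³.

V ≈ 3570 m³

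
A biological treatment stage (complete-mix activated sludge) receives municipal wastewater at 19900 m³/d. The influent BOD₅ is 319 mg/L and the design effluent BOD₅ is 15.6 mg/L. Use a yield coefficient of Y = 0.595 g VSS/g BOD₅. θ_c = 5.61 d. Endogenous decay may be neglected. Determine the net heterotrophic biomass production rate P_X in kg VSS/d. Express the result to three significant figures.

No decay correction is needed, so Y_obs = Y = 0.595.
Substrate removed = Q·(S₀ − S) = 19900 m³/d × (319 − 15.6) g/m³ = 6.04×10^6 g/d = 6038 kg/d.
Biomass produced: P_X = Y_obs·Q·ΔS = 0.5950 × 6038 ≈ 3592 kg VSS/d.

P_X ≈ 3590 kg VSS/d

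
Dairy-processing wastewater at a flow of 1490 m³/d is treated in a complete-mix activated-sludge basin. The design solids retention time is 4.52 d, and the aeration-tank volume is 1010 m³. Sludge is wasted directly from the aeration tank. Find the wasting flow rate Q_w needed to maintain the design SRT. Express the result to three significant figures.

With mixed-liquor wasting, θ_c = V/Q_w, so Q_w = V/θ_c = 1010/4.52 = 223.5 m³/d.

Q_w ≈ 223 m³/d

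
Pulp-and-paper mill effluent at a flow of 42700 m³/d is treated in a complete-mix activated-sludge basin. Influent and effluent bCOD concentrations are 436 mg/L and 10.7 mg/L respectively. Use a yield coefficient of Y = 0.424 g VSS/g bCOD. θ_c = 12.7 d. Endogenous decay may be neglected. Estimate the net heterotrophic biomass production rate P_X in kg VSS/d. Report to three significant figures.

No decay correction is needed, so Y_obs = Y = 0.424.
Q·(S₀ − S) = 42700 × (436 − 10.7) × 10⁻³ = 18160 kg/d removed.
Biomass produced: P_X = Y_obs·Q·ΔS = 0.4240 × 18160 ≈ 7700 kg VSS/d.

P_X ≈ 7700 kg VSS/d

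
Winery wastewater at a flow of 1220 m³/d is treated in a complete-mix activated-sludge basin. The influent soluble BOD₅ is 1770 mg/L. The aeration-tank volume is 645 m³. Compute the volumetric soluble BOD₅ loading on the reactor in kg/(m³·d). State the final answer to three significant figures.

L_v ≈ 3.35 kg soluble BOD₅/(m³·d)

Applied soluble BOD₅ load per unit volume = Q·S₀/V = (1220 × 1770/1000)/645.0 = 3.348 kg soluble BOD₅·m⁻³·d⁻¹.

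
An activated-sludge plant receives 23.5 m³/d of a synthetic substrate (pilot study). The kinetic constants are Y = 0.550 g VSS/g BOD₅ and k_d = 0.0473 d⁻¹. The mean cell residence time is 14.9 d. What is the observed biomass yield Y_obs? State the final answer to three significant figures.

Y_obs ≈ 0.323 g VSS/g BOD₅

Correct the yield for decay: Y_obs = Y/(1 + k_d θ_c) = 0.550 / (1 + 0.0473 × 14.9) = 0.550 / 1.705 = 0.3226.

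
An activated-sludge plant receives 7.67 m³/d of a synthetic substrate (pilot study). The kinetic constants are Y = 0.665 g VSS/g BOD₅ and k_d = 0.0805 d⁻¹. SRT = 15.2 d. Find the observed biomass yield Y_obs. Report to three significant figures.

Y_obs ≈ 0.299 g VSS/g BOD₅

Observed yield with endogenous decay: Y_obs = Y / (1 + k_d·θ_c) = 0.665 / (1 + 0.0805 × 15.2) = 0.665 / 2.224 = 0.2991 g VSS/g BOD₅.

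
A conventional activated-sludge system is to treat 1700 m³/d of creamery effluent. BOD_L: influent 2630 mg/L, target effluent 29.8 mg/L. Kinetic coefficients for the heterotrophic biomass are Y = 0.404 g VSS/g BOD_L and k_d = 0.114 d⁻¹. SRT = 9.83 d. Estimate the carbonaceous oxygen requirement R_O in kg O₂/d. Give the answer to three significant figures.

R_O ≈ 3220 kg O₂/d

Observed yield with endogenous decay: Y_obs = Y / (1 + k_d·θ_c) = 0.404 / (1 + 0.114 × 9.83) = 0.404 / 2.121 = 0.1905 g VSS/g BOD_L.
ΔS = 2630 − 29.8 = 2600 mg/L, so the substrate removal rate is 1700 × 2600/1000 = 4420 kg BOD_L/d.
Net sludge production P_X = 0.1905 × 4420 = 842.1 kg VSS/d.
R_O = Q·ΔS − 1.42 P_X = 4420 − 1196 = 3225 kg O₂/d.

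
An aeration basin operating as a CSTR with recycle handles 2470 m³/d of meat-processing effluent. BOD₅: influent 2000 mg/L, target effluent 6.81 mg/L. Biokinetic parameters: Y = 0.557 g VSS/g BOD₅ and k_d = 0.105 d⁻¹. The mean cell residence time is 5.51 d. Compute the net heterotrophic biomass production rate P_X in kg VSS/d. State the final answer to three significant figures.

Observed yield with endogenous decay: Y_obs = Y / (1 + k_d·θ_c) = 0.557 / (1 + 0.105 × 5.51) = 0.557 / 1.579 = 0.3529 g VSS/g BOD₅.
Q·(S₀ − S) = 2470 × (2000 − 6.81) × 10⁻³ = 4923 kg/d removed.
Biomass produced: P_X = Y_obs·Q·ΔS = 0.3529 × 4923 ≈ 1737 kg VSS/d.

P_X ≈ 1740 kg VSS/d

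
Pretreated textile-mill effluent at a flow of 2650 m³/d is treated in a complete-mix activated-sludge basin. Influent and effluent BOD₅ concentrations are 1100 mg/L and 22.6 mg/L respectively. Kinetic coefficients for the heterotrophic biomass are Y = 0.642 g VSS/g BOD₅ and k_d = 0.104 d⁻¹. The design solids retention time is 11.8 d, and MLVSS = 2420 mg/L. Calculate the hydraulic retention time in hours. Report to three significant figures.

τ ≈ 36.3 h

Rearranging the biomass balance for a CMAS with decay, V = Y·Q·ΔS·θ_c / [X·(1+k_d θ_c)] = 0.642 × 2650 × (1100 − 22.6) × 11.8 / [2420 × (1 + 0.104 × 11.8)] = 2.16×10^7 / 5390 = 4013 m³.
Hydraulic retention time τ = V/Q = 4013 / 2650 = 1.514 d = 36.34 h.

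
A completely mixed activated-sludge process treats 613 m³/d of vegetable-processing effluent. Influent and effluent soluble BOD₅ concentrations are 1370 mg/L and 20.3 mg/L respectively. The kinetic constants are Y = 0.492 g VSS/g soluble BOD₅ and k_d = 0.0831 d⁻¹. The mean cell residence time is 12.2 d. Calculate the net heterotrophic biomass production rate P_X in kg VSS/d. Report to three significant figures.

P_X ≈ 202 kg VSS/d

Correct the yield for decay: Y_obs = Y/(1 + k_d θ_c) = 0.492 / (1 + 0.0831 × 12.2) = 0.492 / 2.014 = 0.2443.
Q·(S₀ − S) = 613 × (1370 − 20.3) × 10⁻³ = 827.4 kg/d removed.
Net biomass production P_X = Y_obs × Q·(S₀ − S) = 0.2443 × 827.4 = 202.1 kg VSS/d.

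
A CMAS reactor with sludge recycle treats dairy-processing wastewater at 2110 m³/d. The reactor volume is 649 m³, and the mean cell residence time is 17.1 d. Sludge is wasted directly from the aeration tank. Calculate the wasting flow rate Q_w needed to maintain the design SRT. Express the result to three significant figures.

Q_w ≈ 38.0 m³/d

Wasting from the aeration tank: Q_w = V / θ_c = 649.0 / 17.1 = 37.95 m³/d.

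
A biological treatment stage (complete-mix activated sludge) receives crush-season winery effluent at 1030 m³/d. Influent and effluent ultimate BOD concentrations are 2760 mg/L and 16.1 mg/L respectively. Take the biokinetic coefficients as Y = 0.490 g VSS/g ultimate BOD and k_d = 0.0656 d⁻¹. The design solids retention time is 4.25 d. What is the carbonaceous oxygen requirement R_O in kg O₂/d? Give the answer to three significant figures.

R_O ≈ 1290 kg O₂/d

Correct the yield for decay: Y_obs = Y/(1 + k_d θ_c) = 0.490 / (1 + 0.0656 × 4.25) = 0.490 / 1.279 = 0.3832.
Mass of ultimate BOD removed per day: Q(S₀ − S) = 1030 × 2744 g/m³ = 2826 kg/d.
Net sludge production P_X = 0.3832 × 2826 = 1083 kg VSS/d.
R_O = Q·ΔS − 1.42 P_X = 2826 − 1538 = 1288 kg O₂/d.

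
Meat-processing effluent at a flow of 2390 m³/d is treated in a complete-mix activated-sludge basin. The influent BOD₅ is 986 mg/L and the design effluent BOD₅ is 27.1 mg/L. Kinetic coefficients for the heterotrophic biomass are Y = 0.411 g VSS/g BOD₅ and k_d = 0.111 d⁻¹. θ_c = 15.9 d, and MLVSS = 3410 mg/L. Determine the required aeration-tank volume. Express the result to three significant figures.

V ≈ 1590 m³

Rearranging the biomass balance for a CMAS with decay, V = Y·Q·ΔS·θ_c / [X·(1+k_d θ_c)] = 0.411 × 2390 × (986 − 27.1) × 15.9 / [3410 × (1 + 0.111 × 15.9)] = 1.5×10^7 / 9428 = 1588 m³.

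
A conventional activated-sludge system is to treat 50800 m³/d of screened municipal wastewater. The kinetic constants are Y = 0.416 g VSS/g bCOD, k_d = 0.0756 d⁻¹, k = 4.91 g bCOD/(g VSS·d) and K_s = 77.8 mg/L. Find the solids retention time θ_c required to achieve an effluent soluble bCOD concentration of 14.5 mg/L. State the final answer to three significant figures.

θ_c ≈ 4.08 d

From 1/θ_c = Y·k·S/(K_s + S) − k_d: Y·k·S/(K_s+S) = 0.416 × 4.91 × 14.5 / (77.8 + 14.5) = 0.3209 d⁻¹.
Then 1/θ_c = μ − k_d = 0.3209 − 0.0756 = 0.2453 d⁻¹, giving θ_c = 4.077 d.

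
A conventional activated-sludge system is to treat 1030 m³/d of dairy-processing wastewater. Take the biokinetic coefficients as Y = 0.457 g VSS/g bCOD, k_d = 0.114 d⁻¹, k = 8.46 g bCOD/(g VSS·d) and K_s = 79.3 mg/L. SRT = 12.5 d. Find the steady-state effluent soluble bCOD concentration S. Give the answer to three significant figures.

For a completely mixed reactor with recycle the Lawrence–McCarty relation gives S = K_s·(1 + k_d·θ_c) / [θ_c·(Y·k − k_d) − 1] = 79.3 × (1 + 0.114 × 12.5) / [12.5 × (0.457 × 8.46 − 0.114) − 1] = 192.3 / 45.90 = 4.189 mg/L.

S ≈ 4.19 mg/L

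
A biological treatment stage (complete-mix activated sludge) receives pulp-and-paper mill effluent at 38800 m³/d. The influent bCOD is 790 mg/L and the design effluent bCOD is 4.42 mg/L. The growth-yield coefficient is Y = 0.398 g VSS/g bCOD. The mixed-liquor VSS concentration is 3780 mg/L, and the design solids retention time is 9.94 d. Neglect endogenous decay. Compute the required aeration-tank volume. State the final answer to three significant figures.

Biomass mass balance (decay neglected): V·X = Y·Q·(S₀ − S)·θ_c, so V = 0.398 × 38800 × (790 − 4.42) × 9.94 / 3780 = 31901 m³.

V ≈ 31900 m³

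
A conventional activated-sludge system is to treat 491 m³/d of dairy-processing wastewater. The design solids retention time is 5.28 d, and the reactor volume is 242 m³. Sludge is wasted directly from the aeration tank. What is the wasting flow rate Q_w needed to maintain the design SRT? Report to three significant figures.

Wasting from the aeration tank: Q_w = V / θ_c = 242.0 / 5.28 = 45.83 m³/d.

Q_w ≈ 45.8 m³/d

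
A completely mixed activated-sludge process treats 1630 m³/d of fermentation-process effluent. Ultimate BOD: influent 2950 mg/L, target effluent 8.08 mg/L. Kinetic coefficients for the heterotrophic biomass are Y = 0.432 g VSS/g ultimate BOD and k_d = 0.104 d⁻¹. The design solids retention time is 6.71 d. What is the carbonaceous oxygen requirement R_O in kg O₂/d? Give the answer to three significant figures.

R_O ≈ 3060 kg O₂/d

Observed yield with endogenous decay: Y_obs = Y / (1 + k_d·θ_c) = 0.432 / (1 + 0.104 × 6.71) = 0.432 / 1.698 = 0.2544 g VSS/g ultimate BOD.
ΔS = 2950 − 8.08 = 2942 mg/L, so the substrate removal rate is 1630 × 2942/1000 = 4795 kg ultimate BOD/d.
Net sludge production P_X = 0.2544 × 4795 = 1220 kg VSS/d.
R_O = Q·ΔS − 1.42 P_X = 4795 − 1733 = 3063 kg O₂/d.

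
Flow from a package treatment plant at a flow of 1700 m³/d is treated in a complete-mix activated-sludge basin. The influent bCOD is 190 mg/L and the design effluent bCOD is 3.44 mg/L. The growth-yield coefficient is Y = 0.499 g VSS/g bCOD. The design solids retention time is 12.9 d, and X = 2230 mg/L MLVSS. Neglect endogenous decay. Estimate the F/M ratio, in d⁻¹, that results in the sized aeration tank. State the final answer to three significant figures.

F/M ≈ 0.158 d⁻¹

Biomass mass balance (decay neglected): V·X = Y·Q·(S₀ − S)·θ_c, so V = 0.499 × 1700 × (190 − 3.44) × 12.9 / 2230 = 915.5 m³.
Food-to-microorganism ratio F/M = Q S₀ / (V X) = 1700 × 190 / (915.5 × 2230) = 0.1582 d⁻¹.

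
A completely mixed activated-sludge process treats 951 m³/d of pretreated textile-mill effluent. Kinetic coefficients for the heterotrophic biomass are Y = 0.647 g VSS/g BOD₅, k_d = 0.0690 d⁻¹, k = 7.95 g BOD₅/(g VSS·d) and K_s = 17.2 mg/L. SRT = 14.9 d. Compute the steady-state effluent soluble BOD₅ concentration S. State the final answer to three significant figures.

For a completely mixed reactor with recycle the Lawrence–McCarty relation gives S = K_s·(1 + k_d·θ_c) / [θ_c·(Y·k − k_d) − 1] = 17.2 × (1 + 0.0690 × 14.9) / [14.9 × (0.647 × 7.95 − 0.0690) − 1] = 34.88 / 74.61 = 0.4675 mg/L.

S ≈ 0.468 mg/L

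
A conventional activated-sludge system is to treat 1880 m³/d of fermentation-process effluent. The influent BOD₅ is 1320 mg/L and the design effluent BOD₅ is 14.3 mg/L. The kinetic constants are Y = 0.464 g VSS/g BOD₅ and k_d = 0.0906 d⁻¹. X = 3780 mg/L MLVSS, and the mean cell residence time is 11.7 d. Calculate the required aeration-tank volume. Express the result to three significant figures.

Rearranging the biomass balance for a CMAS with decay, V = Y·Q·ΔS·θ_c / [X·(1+k_d θ_c)] = 0.464 × 1880 × (1320 − 14.3) × 11.7 / [3780 × (1 + 0.0906 × 11.7)] = 1.33×10^7 / 7787 = 1711 m³.

V ≈ 1710 m³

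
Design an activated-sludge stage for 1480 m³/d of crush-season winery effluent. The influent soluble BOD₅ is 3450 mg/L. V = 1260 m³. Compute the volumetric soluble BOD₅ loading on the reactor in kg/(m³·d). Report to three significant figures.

Volumetric loading L_v = Q·S₀ / V = 1480 × 3450 g/m³ / 1260 m³ = 4052 g/(m³·d) = 4.052 kg soluble BOD₅/(m³·d).

L_v ≈ 4.05 kg soluble BOD₅/(m³·d)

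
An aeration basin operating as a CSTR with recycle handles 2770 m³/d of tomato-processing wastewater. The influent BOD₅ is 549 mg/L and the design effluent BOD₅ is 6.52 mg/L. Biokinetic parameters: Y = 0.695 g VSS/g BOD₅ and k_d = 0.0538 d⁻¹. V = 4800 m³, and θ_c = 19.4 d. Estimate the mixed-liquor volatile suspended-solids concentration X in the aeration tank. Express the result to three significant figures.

X ≈ 2070 mg/L

X = Y·Q·ΔS·θ_c / [V·(1 + k_d θ_c)] = 0.695 × 2770 × (549 − 6.52) × 19.4 / [4800 × (1 + 0.0538 × 19.4)] = 2065 mg/L.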